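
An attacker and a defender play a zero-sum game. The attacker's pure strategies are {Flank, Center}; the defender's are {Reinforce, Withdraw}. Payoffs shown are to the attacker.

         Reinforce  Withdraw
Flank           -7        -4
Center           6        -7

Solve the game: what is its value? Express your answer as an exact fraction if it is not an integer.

-73/16

Row minima: Flank → -7, Center → -7; maximin = -7.
Column maxima: Reinforce → 6, Withdraw → -4; minimax = -4.
-7 ≠ -4, so there is no saddle point; optimal play is mixed.
Let the attacker play Flank with probability p. Expected payoff against Reinforce: (-7)p + 6(1−p) = −13p + 6; against Withdraw: (-4)p + (-7)(1−p) = 3p − 7.
Setting these equal: −13p + 6 = 3p − 7 ⇒ −16p = -13 ⇒ p = 13/16, and the value is (-13)·(13/16) + 6 = -73/16.
For the defender: with q = P(Reinforce), equating Flank's and Center's payoffs gives −3q − 4 = 13q − 7 ⇒ q = 3/16.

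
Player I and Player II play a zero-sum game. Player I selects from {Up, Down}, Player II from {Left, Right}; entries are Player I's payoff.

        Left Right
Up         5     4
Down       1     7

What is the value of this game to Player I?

31/7

Row minima: Up → 4, Down → 1; maximin = 4.
Column maxima: Left → 5, Right → 7; minimax = 5.
4 ≠ 5, so there is no saddle point; optimal play is mixed.
Let Player I play Up with probability p. Expected payoff against Left: 5p + 1(1−p) = 4p + 1; against Right: 4p + 7(1−p) = −3p + 7.
Setting these equal: 4p + 1 = −3p + 7 ⇒ 7p = 6 ⇒ p = 6/7, and the value is (4)·(6/7) + 1 = 31/7.
For Player II: with q = P(Left), equating Up's and Down's payoffs gives q + 4 = −6q + 7 ⇒ q = 3/7.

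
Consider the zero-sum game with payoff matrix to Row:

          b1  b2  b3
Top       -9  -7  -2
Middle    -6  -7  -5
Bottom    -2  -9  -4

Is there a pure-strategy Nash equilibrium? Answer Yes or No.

Row minima: Top → -9, Middle → -7, Bottom → -9; maximin = -7.
Column maxima: b1 → -2, b2 → -7, b3 → -2; minimax = -7.
maximin = minimax = -7, so a saddle point exists.

Yes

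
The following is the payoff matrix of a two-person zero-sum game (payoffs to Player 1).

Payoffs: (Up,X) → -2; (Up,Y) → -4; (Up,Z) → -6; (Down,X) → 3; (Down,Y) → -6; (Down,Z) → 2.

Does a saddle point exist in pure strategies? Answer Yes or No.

Row minima: Up → -6, Down → -6; maximin = -6.
Column maxima: X → 3, Y → -4, Z → 2; minimax = -4.
-6 ≠ -4, so no pure-strategy equilibrium exists.

No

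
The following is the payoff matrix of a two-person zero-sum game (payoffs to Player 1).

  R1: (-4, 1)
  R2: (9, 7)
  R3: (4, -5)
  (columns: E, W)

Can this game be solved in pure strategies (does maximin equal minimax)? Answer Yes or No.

Row minima: R1 → -4, R2 → 7, R3 → -5; maximin = 7.
Column maxima: E → 9, W → 7; minimax = 7.
maximin = minimax = 7, so a saddle point exists.

Yes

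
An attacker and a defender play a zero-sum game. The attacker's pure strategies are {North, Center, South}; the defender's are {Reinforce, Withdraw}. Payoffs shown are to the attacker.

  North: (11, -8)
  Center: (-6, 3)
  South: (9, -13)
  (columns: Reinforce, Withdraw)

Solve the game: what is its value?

Row minima: North → -8, Center → -6, South → -13; maximin = -6.
Column maxima: Reinforce → 11, Withdraw → 3; minimax = 3.
-6 ≠ 3, so there is no saddle point; optimal play is mixed.
South is strictly dominated by North, so the attacker never plays it.
On the remaining 2×2 (North, Center vs Reinforce, Withdraw):
Let the attacker play North with probability p. Expected payoff against Reinforce: 11p + (-6)(1−p) = 17p − 6; against Withdraw: (-8)p + 3(1−p) = −11p + 3.
Setting these equal: 17p − 6 = −11p + 3 ⇒ 28p = 9 ⇒ p = 9/28, and the value is (17)·(9/28) − 6 = -15/28.
For the defender: with q = P(Reinforce), equating North's and Center's payoffs gives 19q − 8 = −9q + 3 ⇒ q = 11/28.

-15/28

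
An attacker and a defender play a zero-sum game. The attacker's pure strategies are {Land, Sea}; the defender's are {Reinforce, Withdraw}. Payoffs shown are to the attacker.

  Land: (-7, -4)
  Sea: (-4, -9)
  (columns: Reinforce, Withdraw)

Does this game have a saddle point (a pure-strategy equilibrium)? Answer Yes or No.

No

Row minima: Land → -7, Sea → -9; maximin = -7.
Column maxima: Reinforce → -4, Withdraw → -4; minimax = -4.
-7 ≠ -4, so no pure-strategy equilibrium exists.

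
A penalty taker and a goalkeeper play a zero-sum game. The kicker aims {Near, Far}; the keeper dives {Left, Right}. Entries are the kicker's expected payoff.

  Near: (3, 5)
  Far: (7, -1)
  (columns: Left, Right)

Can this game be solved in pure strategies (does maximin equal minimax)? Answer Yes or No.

Row minima: Near → 3, Far → -1; maximin = 3.
Column maxima: Left → 7, Right → 5; minimax = 5.
3 ≠ 5, so no pure-strategy equilibrium exists.

No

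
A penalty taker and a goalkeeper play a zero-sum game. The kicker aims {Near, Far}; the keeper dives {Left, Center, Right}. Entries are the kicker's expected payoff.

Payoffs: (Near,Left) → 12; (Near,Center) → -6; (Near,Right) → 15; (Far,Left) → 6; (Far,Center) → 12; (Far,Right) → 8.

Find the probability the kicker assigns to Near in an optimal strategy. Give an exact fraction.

Row minima: Near → -6, Far → 6; maximin = 6.
Column maxima: Left → 12, Center → 12, Right → 15; minimax = 12.
6 ≠ 12, so there is no saddle point; optimal play is mixed.
Right is strictly dominated by Left (it gives the kicker strictly more in every row), so the keeper never plays it.
On the remaining 2×2 (Near, Far vs Left, Center):
Let the kicker play Near with probability p. Expected payoff against Left: 12p + 6(1−p) = 6p + 6; against Center: (-6)p + 12(1−p) = −18p + 12.
Setting these equal: 6p + 6 = −18p + 12 ⇒ 24p = 6 ⇒ p = 1/4, and the value is (6)·(1/4) + 6 = 15/2.
For the keeper: with q = P(Left), equating Near's and Far's payoffs gives 18q − 6 = −6q + 12 ⇒ q = 3/4.

1/4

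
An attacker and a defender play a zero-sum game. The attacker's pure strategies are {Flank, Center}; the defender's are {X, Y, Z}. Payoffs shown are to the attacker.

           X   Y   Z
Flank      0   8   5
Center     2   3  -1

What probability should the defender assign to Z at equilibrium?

1/4

Row minima: Flank → 0, Center → -1; maximin = 0.
Column maxima: X → 2, Y → 8, Z → 5; minimax = 2.
0 ≠ 2, so there is no saddle point; optimal play is mixed.
Y is strictly dominated by X (it gives the attacker strictly more in every row), so the defender never plays it.
On the remaining 2×2 (Flank, Center vs X, Z):
Let the attacker play Flank with probability p. Expected payoff against X: 0p + 2(1−p) = −2p + 2; against Z: 5p + (-1)(1−p) = 6p − 1.
Setting these equal: −2p + 2 = 6p − 1 ⇒ −8p = -3 ⇒ p = 3/8, and the value is (-2)·(3/8) + 2 = 5/4.
For the defender: with q = P(X), equating Flank's and Center's payoffs gives −5q + 5 = 3q − 1 ⇒ q = 3/4.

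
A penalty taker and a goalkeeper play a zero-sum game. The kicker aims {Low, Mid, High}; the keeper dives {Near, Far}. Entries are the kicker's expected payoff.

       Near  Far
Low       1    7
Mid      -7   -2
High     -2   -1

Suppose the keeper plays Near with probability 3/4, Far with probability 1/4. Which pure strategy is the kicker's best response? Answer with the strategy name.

Low

Expected payoff of Low: (3/4)·1 + (1/4)·7 = 5/2.
Expected payoff of Mid: (3/4)·(-7) + (1/4)·(-2) = -23/4.
Expected payoff of High: (3/4)·(-2) + (1/4)·(-1) = -7/4.
The largest is 5/2, so the kicker's best response is Low.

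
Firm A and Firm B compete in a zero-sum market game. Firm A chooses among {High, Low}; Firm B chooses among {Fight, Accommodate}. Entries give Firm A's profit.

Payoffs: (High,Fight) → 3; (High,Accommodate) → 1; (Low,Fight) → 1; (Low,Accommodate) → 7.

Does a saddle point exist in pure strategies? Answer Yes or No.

Row minima: High → 1, Low → 1; maximin = 1.
Column maxima: Fight → 3, Accommodate → 7; minimax = 3.
1 ≠ 3, so no pure-strategy equilibrium exists.

No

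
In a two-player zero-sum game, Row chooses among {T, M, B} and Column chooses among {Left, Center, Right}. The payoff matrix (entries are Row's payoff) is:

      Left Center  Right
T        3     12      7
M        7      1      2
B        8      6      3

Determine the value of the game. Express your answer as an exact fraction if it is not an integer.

47/9

Row minima: T → 3, M → 1, B → 3; maximin = 3.
Column maxima: Left → 8, Center → 12, Right → 7; minimax = 7.
3 ≠ 7, so there is no saddle point; optimal play is mixed.
M is strictly dominated by B, so Row never plays it.
With M eliminated, Center is strictly dominated by Right (it gives Row strictly more in every remaining row), so Column never plays it.
On the remaining 2×2 (T, B vs Left, Right):
Let Row play T with probability p. Expected payoff against Left: 3p + 8(1−p) = −5p + 8; against Right: 7p + 3(1−p) = 4p + 3.
Setting these equal: −5p + 8 = 4p + 3 ⇒ −9p = -5 ⇒ p = 5/9, and the value is (-5)·(5/9) + 8 = 47/9.
For Column: with q = P(Left), equating T's and B's payoffs gives −4q + 7 = 5q + 3 ⇒ q = 4/9.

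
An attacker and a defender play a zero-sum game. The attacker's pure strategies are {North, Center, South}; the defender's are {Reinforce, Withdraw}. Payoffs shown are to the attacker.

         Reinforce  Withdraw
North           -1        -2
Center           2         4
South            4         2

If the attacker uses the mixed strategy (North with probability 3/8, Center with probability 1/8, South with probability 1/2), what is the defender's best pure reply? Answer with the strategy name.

If the defender plays Reinforce, the attacker's expected payoff is (3/8)·(-1) + (1/8)·2 + (1/2)·4 = 15/8.
If the defender plays Withdraw, the attacker's expected payoff is (3/8)·(-2) + (1/8)·4 + (1/2)·2 = 3/4.
The defender minimizes the attacker's payoff; the smallest is 3/4, so the best response is Withdraw.

Withdraw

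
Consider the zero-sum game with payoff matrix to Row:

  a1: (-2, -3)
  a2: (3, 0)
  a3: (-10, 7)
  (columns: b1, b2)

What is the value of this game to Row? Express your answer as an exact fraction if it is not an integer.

21/20

Row minima: a1 → -3, a2 → 0, a3 → -10; maximin = 0.
Column maxima: b1 → 3, b2 → 7; minimax = 3.
0 ≠ 3, so there is no saddle point; optimal play is mixed.
a1 is strictly dominated by a2, so Row never plays it.
On the remaining 2×2 (a2, a3 vs b1, b2):
Let Row play a2 with probability p. Expected payoff against b1: 3p + (-10)(1−p) = 13p − 10; against b2: 0p + 7(1−p) = −7p + 7.
Setting these equal: 13p − 10 = −7p + 7 ⇒ 20p = 17 ⇒ p = 17/20, and the value is (13)·(17/20) − 10 = 21/20.
For Column: with q = P(b1), equating a2's and a3's payoffs gives 3q = −17q + 7 ⇒ q = 7/20.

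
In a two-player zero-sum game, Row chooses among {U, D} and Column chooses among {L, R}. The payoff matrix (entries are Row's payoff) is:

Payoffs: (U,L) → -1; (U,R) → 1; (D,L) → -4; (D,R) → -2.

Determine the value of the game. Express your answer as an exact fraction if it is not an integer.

-1

Row minima: U → -1, D → -4; maximin = -1.
Column maxima: L → -1, R → 1; minimax = -1.
Since maximin = minimax = -1, there is a saddle point and the value is -1.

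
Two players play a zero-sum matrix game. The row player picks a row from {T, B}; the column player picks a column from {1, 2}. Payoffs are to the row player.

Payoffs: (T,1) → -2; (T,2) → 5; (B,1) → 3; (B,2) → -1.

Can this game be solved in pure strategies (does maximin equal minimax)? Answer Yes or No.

No

Row minima: T → -2, B → -1; maximin = -1.
Column maxima: 1 → 3, 2 → 5; minimax = 3.
-1 ≠ 3, so no pure-strategy equilibrium exists.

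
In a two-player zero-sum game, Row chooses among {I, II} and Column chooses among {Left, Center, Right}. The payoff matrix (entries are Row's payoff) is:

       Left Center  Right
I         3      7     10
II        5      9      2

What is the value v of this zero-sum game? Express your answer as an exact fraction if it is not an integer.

22/5

Row minima: I → 3, II → 2; maximin = 3.
Column maxima: Left → 5, Center → 9, Right → 10; minimax = 5.
3 ≠ 5, so there is no saddle point; optimal play is mixed.
Center is strictly dominated by Left (it gives Row strictly more in every row), so Column never plays it.
On the remaining 2×2 (I, II vs Left, Right):
Let Row play I with probability p. Expected payoff against Left: 3p + 5(1−p) = −2p + 5; against Right: 10p + 2(1−p) = 8p + 2.
Setting these equal: −2p + 5 = 8p + 2 ⇒ −10p = -3 ⇒ p = 3/10, and the value is (-2)·(3/10) + 5 = 22/5.
For Column: with q = P(Left), equating I's and II's payoffs gives −7q + 10 = 3q + 2 ⇒ q = 4/5.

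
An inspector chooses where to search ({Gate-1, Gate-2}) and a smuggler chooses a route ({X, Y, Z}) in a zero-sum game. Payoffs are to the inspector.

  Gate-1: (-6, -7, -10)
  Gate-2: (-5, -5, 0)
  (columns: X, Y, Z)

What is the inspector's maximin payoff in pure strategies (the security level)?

-5

Row minima: Gate-1 → -10, Gate-2 → -5.
The best of these is -5.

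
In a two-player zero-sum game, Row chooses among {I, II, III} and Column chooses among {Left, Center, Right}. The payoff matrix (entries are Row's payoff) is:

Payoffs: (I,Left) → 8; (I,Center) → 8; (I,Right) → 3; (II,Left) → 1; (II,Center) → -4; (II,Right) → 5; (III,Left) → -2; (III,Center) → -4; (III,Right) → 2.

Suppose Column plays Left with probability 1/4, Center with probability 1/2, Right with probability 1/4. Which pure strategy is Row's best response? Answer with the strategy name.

Expected payoff of I: (1/4)·8 + (1/2)·8 + (1/4)·3 = 27/4.
Expected payoff of II: (1/4)·1 + (1/2)·(-4) + (1/4)·5 = -1/2.
Expected payoff of III: (1/4)·(-2) + (1/2)·(-4) + (1/4)·2 = -2.
The largest is 27/4, so Row's best response is I.

I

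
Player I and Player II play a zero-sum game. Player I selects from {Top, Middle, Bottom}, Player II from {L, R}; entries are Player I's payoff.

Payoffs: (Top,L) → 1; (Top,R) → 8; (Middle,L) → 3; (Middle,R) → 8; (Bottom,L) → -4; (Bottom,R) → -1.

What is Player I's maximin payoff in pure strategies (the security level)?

Row minima: Top → 1, Middle → 3, Bottom → -4.
The best of these is 3.

3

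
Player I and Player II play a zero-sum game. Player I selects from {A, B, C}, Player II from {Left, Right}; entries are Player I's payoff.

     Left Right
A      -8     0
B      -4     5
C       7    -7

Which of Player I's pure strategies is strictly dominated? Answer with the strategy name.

B gives a strictly higher payoff than A against every column: -4 > -8, 5 > 0.
So A is strictly dominated and Player I never plays it.

A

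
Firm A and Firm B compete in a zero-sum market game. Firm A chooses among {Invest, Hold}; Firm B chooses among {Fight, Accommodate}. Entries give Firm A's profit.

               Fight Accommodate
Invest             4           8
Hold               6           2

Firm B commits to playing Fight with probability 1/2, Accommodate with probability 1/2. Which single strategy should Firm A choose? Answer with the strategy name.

Invest

Expected payoff of Invest: (1/2)·4 + (1/2)·8 = 6.
Expected payoff of Hold: (1/2)·6 + (1/2)·2 = 4.
The largest is 6, so Firm A's best response is Invest.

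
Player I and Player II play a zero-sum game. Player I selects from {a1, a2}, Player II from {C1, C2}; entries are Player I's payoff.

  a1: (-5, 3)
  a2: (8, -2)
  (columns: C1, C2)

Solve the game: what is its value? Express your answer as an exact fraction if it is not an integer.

7/9

Row minima: a1 → -5, a2 → -2; maximin = -2.
Column maxima: C1 → 8, C2 → 3; minimax = 3.
-2 ≠ 3, so there is no saddle point; optimal play is mixed.
Let Player I play a1 with probability p. Expected payoff against C1: (-5)p + 8(1−p) = −13p + 8; against C2: 3p + (-2)(1−p) = 5p − 2.
Setting these equal: −13p + 8 = 5p − 2 ⇒ −18p = -10 ⇒ p = 5/9, and the value is (-13)·(5/9) + 8 = 7/9.
For Player II: with q = P(C1), equating a1's and a2's payoffs gives −8q + 3 = 10q − 2 ⇒ q = 5/18.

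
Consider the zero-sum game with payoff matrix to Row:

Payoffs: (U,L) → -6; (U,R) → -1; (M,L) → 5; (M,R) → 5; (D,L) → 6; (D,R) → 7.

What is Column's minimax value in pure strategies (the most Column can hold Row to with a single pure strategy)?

Column maxima: L → 6, R → 7.
The smallest of these is 6.

6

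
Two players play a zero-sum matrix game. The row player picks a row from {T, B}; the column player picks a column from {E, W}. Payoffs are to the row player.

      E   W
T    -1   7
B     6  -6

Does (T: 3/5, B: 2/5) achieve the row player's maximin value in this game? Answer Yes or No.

Yes

Against E this mix gives (3/5)·(-1) + (2/5)·6 = 9/5.
Against W this mix gives (3/5)·7 + (2/5)·(-6) = 9/5.
All of the column player's active replies (E, W) yield 9/5, and no column does worse for the row player. The mix makes the column player indifferent and guarantees 9/5, so it is optimal.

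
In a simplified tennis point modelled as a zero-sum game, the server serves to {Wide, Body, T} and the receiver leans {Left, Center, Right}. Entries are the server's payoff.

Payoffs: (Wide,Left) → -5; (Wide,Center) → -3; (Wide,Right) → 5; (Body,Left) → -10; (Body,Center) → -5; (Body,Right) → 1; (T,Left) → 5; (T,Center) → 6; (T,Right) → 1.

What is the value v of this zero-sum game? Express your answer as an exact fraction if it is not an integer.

Row minima: Wide → -5, Body → -10, T → 1; maximin = 1.
Column maxima: Left → 5, Center → 6, Right → 5; minimax = 5.
1 ≠ 5, so there is no saddle point; optimal play is mixed.
Body is strictly dominated by Wide, so the server never plays it.
Center is strictly dominated by Left (it gives the server strictly more in every row), so the receiver never plays it.
On the remaining 2×2 (Wide, T vs Left, Right):
Let the server play Wide with probability p. Expected payoff against Left: (-5)p + 5(1−p) = −10p + 5; against Right: 5p + 1(1−p) = 4p + 1.
Setting these equal: −10p + 5 = 4p + 1 ⇒ −14p = -4 ⇒ p = 2/7, and the value is (-10)·(2/7) + 5 = 15/7.
For the receiver: with q = P(Left), equating Wide's and T's payoffs gives −10q + 5 = 4q + 1 ⇒ q = 2/7.

15/7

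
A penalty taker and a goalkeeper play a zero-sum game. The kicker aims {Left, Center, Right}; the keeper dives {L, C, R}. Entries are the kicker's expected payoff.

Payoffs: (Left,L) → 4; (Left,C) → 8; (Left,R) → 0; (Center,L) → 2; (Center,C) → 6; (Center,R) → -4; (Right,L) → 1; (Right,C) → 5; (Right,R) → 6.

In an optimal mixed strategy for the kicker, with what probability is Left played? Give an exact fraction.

5/9

Row minima: Left → 0, Center → -4, Right → 1; maximin = 1.
Column maxima: L → 4, C → 8, R → 6; minimax = 4.
1 ≠ 4, so there is no saddle point; optimal play is mixed.
Center is strictly dominated by Left, so the kicker never plays it.
C is strictly dominated by L (it gives the kicker strictly more in every row), so the keeper never plays it.
On the remaining 2×2 (Left, Right vs L, R):
Let the kicker play Left with probability p. Expected payoff against L: 4p + 1(1−p) = 3p + 1; against R: 0p + 6(1−p) = −6p + 6.
Setting these equal: 3p + 1 = −6p + 6 ⇒ 9p = 5 ⇒ p = 5/9, and the value is (3)·(5/9) + 1 = 8/3.
For the keeper: with q = P(L), equating Left's and Right's payoffs gives 4q = −5q + 6 ⇒ q = 2/3.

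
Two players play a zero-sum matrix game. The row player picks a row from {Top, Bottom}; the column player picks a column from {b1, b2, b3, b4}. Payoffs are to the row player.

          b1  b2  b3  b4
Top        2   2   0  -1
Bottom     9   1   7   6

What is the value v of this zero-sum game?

13/8

Row minima: Top → -1, Bottom → 1; maximin = 1.
Column maxima: b1 → 9, b2 → 2, b3 → 7, b4 → 6; minimax = 2.
1 ≠ 2, so there is no saddle point; optimal play is mixed.
b1 is strictly dominated by b3 (it gives the row player strictly more in every row), so the column player never plays it.
b3 is strictly dominated by b4 (it gives the row player strictly more in every row), so the column player never plays it.
On the remaining 2×2 (Top, Bottom vs b2, b4):
Let the row player play Top with probability p. Expected payoff against b2: 2p + 1(1−p) = p + 1; against b4: (-1)p + 6(1−p) = −7p + 6.
Setting these equal: p + 1 = −7p + 6 ⇒ 8p = 5 ⇒ p = 5/8, and the value is (1)·(5/8) + 1 = 13/8.
For the column player: with q = P(b2), equating Top's and Bottom's payoffs gives 3q − 1 = −5q + 6 ⇒ q = 7/8.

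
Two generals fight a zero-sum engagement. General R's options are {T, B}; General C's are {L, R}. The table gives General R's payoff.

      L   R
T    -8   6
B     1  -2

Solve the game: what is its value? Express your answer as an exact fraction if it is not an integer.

-10/17

Row minima: T → -8, B → -2; maximin = -2.
Column maxima: L → 1, R → 6; minimax = 1.
-2 ≠ 1, so there is no saddle point; optimal play is mixed.
Let General R play T with probability p. Expected payoff against L: (-8)p + 1(1−p) = −9p + 1; against R: 6p + (-2)(1−p) = 8p − 2.
Setting these equal: −9p + 1 = 8p − 2 ⇒ −17p = -3 ⇒ p = 3/17, and the value is (-9)·(3/17) + 1 = -10/17.
For General C: with q = P(L), equating T's and B's payoffs gives −14q + 6 = 3q − 2 ⇒ q = 8/17.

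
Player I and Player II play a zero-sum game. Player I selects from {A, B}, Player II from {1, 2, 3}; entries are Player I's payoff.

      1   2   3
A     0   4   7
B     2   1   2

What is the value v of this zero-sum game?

Row minima: A → 0, B → 1; maximin = 1.
Column maxima: 1 → 2, 2 → 4, 3 → 7; minimax = 2.
1 ≠ 2, so there is no saddle point; optimal play is mixed.
3 is strictly dominated by 2 (it gives Player I strictly more in every row), so Player II never plays it.
On the remaining 2×2 (A, B vs 1, 2):
Let Player I play A with probability p. Expected payoff against 1: 0p + 2(1−p) = −2p + 2; against 2: 4p + 1(1−p) = 3p + 1.
Setting these equal: −2p + 2 = 3p + 1 ⇒ −5p = -1 ⇒ p = 1/5, and the value is (-2)·(1/5) + 2 = 8/5.
For Player II: with q = P(1), equating A's and B's payoffs gives −4q + 4 = q + 1 ⇒ q = 3/5.

8/5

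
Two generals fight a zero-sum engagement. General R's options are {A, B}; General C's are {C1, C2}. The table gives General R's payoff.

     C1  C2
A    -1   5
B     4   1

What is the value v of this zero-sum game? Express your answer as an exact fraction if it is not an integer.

7/3

Row minima: A → -1, B → 1; maximin = 1.
Column maxima: C1 → 4, C2 → 5; minimax = 4.
1 ≠ 4, so there is no saddle point; optimal play is mixed.
Let General R play A with probability p. Expected payoff against C1: (-1)p + 4(1−p) = −5p + 4; against C2: 5p + 1(1−p) = 4p + 1.
Setting these equal: −5p + 4 = 4p + 1 ⇒ −9p = -3 ⇒ p = 1/3, and the value is (-5)·(1/3) + 4 = 7/3.
For General C: with q = P(C1), equating A's and B's payoffs gives −6q + 5 = 3q + 1 ⇒ q = 4/9.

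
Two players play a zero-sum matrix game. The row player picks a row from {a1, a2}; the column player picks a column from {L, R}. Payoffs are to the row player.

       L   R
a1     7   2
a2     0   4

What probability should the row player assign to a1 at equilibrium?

4/9

Row minima: a1 → 2, a2 → 0; maximin = 2.
Column maxima: L → 7, R → 4; minimax = 4.
2 ≠ 4, so there is no saddle point; optimal play is mixed.
Let the row player play a1 with probability p. Expected payoff against L: 7p + 0(1−p) = 7p; against R: 2p + 4(1−p) = −2p + 4.
Setting these equal: 7p = −2p + 4 ⇒ 9p = 4 ⇒ p = 4/9, and the value is (7)·(4/9) = 28/9.
For the column player: with q = P(L), equating a1's and a2's payoffs gives 5q + 2 = −4q + 4 ⇒ q = 2/9.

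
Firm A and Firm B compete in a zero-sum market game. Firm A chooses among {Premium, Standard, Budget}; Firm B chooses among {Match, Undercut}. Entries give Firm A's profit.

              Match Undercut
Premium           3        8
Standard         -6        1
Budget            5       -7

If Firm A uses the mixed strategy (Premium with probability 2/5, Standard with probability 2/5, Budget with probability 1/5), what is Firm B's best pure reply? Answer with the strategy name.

If Firm B plays Match, Firm A's expected payoff is (2/5)·3 + (2/5)·(-6) + (1/5)·5 = -1/5.
If Firm B plays Undercut, Firm A's expected payoff is (2/5)·8 + (2/5)·1 + (1/5)·(-7) = 11/5.
Firm B minimizes Firm A's payoff; the smallest is -1/5, so the best response is Match.

Match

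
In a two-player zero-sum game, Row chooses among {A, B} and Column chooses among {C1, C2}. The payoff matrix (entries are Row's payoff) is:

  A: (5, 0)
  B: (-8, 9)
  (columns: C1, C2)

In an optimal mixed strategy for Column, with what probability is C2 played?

13/22

Row minima: A → 0, B → -8; maximin = 0.
Column maxima: C1 → 5, C2 → 9; minimax = 5.
0 ≠ 5, so there is no saddle point; optimal play is mixed.
Let Row play A with probability p. Expected payoff against C1: 5p + (-8)(1−p) = 13p − 8; against C2: 0p + 9(1−p) = −9p + 9.
Setting these equal: 13p − 8 = −9p + 9 ⇒ 22p = 17 ⇒ p = 17/22, and the value is (13)·(17/22) − 8 = 45/22.
For Column: with q = P(C1), equating A's and B's payoffs gives 5q = −17q + 9 ⇒ q = 9/22.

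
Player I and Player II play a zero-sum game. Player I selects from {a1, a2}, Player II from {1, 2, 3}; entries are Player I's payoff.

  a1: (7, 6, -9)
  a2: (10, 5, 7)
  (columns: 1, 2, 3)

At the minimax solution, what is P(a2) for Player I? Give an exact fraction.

15/17

Row minima: a1 → -9, a2 → 5; maximin = 5.
Column maxima: 1 → 10, 2 → 6, 3 → 7; minimax = 6.
5 ≠ 6, so there is no saddle point; optimal play is mixed.
1 is strictly dominated by 2 (it gives Player I strictly more in every row), so Player II never plays it.
On the remaining 2×2 (a1, a2 vs 2, 3):
Let Player I play a1 with probability p. Expected payoff against 2: 6p + 5(1−p) = p + 5; against 3: (-9)p + 7(1−p) = −16p + 7.
Setting these equal: p + 5 = −16p + 7 ⇒ 17p = 2 ⇒ p = 2/17, and the value is (1)·(2/17) + 5 = 87/17.
For Player II: with q = P(2), equating a1's and a2's payoffs gives 15q − 9 = −2q + 7 ⇒ q = 16/17.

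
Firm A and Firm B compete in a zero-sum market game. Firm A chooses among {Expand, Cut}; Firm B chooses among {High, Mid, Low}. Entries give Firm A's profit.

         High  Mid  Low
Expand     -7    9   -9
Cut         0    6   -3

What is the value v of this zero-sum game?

-3

Row minima: Expand → -9, Cut → -3; maximin = -3.
Column maxima: High → 0, Mid → 9, Low → -3; minimax = -3.
Since maximin = minimax = -3, there is a saddle point and the value is -3.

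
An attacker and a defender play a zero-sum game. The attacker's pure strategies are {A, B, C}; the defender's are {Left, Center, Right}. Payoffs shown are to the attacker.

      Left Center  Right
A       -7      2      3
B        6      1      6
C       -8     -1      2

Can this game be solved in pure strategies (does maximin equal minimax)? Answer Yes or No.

No

Row minima: A → -7, B → 1, C → -8; maximin = 1.
Column maxima: Left → 6, Center → 2, Right → 6; minimax = 2.
1 ≠ 2, so no pure-strategy equilibrium exists.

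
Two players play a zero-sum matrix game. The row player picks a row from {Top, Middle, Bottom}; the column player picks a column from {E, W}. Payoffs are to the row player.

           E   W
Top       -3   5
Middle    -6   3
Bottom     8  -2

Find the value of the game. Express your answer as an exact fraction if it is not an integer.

17/9

Row minima: Top → -3, Middle → -6, Bottom → -2; maximin = -2.
Column maxima: E → 8, W → 5; minimax = 5.
-2 ≠ 5, so there is no saddle point; optimal play is mixed.
Middle is strictly dominated by Top, so the row player never plays it.
On the remaining 2×2 (Top, Bottom vs E, W):
Let the row player play Top with probability p. Expected payoff against E: (-3)p + 8(1−p) = −11p + 8; against W: 5p + (-2)(1−p) = 7p − 2.
Setting these equal: −11p + 8 = 7p − 2 ⇒ −18p = -10 ⇒ p = 5/9, and the value is (-11)·(5/9) + 8 = 17/9.
For the column player: with q = P(E), equating Top's and Bottom's payoffs gives −8q + 5 = 10q − 2 ⇒ q = 7/18.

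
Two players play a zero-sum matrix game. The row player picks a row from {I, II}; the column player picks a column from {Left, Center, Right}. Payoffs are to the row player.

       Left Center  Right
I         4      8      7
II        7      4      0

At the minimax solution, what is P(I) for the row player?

Row minima: I → 4, II → 0; maximin = 4.
Column maxima: Left → 7, Center → 8, Right → 7; minimax = 7.
4 ≠ 7, so there is no saddle point; optimal play is mixed.
Center is strictly dominated by Right (it gives the row player strictly more in every row), so the column player never plays it.
On the remaining 2×2 (I, II vs Left, Right):
Let the row player play I with probability p. Expected payoff against Left: 4p + 7(1−p) = −3p + 7; against Right: 7p + 0(1−p) = 7p.
Setting these equal: −3p + 7 = 7p ⇒ −10p = -7 ⇒ p = 7/10, and the value is (-3)·(7/10) + 7 = 49/10.
For the column player: with q = P(Left), equating I's and II's payoffs gives −3q + 7 = 7q ⇒ q = 7/10.

7/10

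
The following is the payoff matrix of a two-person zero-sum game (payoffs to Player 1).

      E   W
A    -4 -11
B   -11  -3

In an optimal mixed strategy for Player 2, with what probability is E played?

8/15

Row minima: A → -11, B → -11; maximin = -11.
Column maxima: E → -4, W → -3; minimax = -4.
-11 ≠ -4, so there is no saddle point; optimal play is mixed.
Let Player 1 play A with probability p. Expected payoff against E: (-4)p + (-11)(1−p) = 7p − 11; against W: (-11)p + (-3)(1−p) = −8p − 3.
Setting these equal: 7p − 11 = −8p − 3 ⇒ 15p = 8 ⇒ p = 8/15, and the value is (7)·(8/15) − 11 = -109/15.
For Player 2: with q = P(E), equating A's and B's payoffs gives 7q − 11 = −8q − 3 ⇒ q = 8/15.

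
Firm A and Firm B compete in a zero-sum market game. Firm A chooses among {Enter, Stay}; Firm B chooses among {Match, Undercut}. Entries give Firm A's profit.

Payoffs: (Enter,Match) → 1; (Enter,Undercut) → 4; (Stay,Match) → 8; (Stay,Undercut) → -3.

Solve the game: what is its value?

Row minima: Enter → 1, Stay → -3; maximin = 1.
Column maxima: Match → 8, Undercut → 4; minimax = 4.
1 ≠ 4, so there is no saddle point; optimal play is mixed.
Let Firm A play Enter with probability p. Expected payoff against Match: 1p + 8(1−p) = −7p + 8; against Undercut: 4p + (-3)(1−p) = 7p − 3.
Setting these equal: −7p + 8 = 7p − 3 ⇒ −14p = -11 ⇒ p = 11/14, and the value is (-7)·(11/14) + 8 = 5/2.
For Firm B: with q = P(Match), equating Enter's and Stay's payoffs gives −3q + 4 = 11q − 3 ⇒ q = 1/2.

5/2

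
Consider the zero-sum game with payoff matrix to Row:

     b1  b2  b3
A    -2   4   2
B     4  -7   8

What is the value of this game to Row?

2/17

Row minima: A → -2, B → -7; maximin = -2.
Column maxima: b1 → 4, b2 → 4, b3 → 8; minimax = 4.
-2 ≠ 4, so there is no saddle point; optimal play is mixed.
b3 is strictly dominated by b1 (it gives Row strictly more in every row), so Column never plays it.
On the remaining 2×2 (A, B vs b1, b2):
Let Row play A with probability p. Expected payoff against b1: (-2)p + 4(1−p) = −6p + 4; against b2: 4p + (-7)(1−p) = 11p − 7.
Setting these equal: −6p + 4 = 11p − 7 ⇒ −17p = -11 ⇒ p = 11/17, and the value is (-6)·(11/17) + 4 = 2/17.
For Column: with q = P(b1), equating A's and B's payoffs gives −6q + 4 = 11q − 7 ⇒ q = 11/17.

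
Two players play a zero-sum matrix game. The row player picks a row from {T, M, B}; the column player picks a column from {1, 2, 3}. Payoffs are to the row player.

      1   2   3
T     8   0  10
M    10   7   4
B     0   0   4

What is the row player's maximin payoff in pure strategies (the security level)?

Row minima: T → 0, M → 4, B → 0.
The best of these is 4.

4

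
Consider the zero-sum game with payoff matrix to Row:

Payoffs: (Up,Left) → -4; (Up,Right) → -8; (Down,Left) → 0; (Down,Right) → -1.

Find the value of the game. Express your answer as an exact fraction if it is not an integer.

-1

Row minima: Up → -8, Down → -1; maximin = -1.
Column maxima: Left → 0, Right → -1; minimax = -1.
Since maximin = minimax = -1, there is a saddle point and the value is -1.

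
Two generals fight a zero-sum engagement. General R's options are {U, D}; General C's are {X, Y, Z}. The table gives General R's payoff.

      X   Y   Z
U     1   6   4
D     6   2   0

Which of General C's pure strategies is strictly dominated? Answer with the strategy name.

Y

Z holds General R's payoff strictly below Y in every row: 4 < 6, 0 < 2.
So Y is strictly dominated for General C.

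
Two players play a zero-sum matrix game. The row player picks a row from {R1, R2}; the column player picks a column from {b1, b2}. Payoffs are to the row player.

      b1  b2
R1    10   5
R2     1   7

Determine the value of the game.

Row minima: R1 → 5, R2 → 1; maximin = 5.
Column maxima: b1 → 10, b2 → 7; minimax = 7.
5 ≠ 7, so there is no saddle point; optimal play is mixed.
Let the row player play R1 with probability p. Expected payoff against b1: 10p + 1(1−p) = 9p + 1; against b2: 5p + 7(1−p) = −2p + 7.
Setting these equal: 9p + 1 = −2p + 7 ⇒ 11p = 6 ⇒ p = 6/11, and the value is (9)·(6/11) + 1 = 65/11.
For the column player: with q = P(b1), equating R1's and R2's payoffs gives 5q + 5 = −6q + 7 ⇒ q = 2/11.

65/11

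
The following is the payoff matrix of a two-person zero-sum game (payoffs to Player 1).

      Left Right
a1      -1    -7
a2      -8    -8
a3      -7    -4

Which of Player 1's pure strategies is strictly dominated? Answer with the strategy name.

a2

a1 gives a strictly higher payoff than a2 against every column: -1 > -8, -7 > -8.
So a2 is strictly dominated and Player 1 never plays it.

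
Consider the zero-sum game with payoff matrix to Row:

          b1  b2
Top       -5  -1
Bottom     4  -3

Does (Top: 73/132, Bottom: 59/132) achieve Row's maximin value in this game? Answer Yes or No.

Against b1 this mix gives (73/132)·(-5) + (59/132)·4 = -43/44.
Against b2 this mix gives (73/132)·(-1) + (59/132)·(-3) = -125/66.
Column will play b2, holding Row to -125/66. Shifting weight toward the row that does better against b2 would raise this floor (the equalizing mix achieves -19/11 against both b2 and b1), so the proposed strategy is not optimal.

No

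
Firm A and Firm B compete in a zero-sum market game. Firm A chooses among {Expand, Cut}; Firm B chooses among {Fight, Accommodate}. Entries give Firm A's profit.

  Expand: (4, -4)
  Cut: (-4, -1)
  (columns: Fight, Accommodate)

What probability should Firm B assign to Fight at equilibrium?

3/11

Row minima: Expand → -4, Cut → -4; maximin = -4.
Column maxima: Fight → 4, Accommodate → -1; minimax = -1.
-4 ≠ -1, so there is no saddle point; optimal play is mixed.
Let Firm A play Expand with probability p. Expected payoff against Fight: 4p + (-4)(1−p) = 8p − 4; against Accommodate: (-4)p + (-1)(1−p) = −3p − 1.
Setting these equal: 8p − 4 = −3p − 1 ⇒ 11p = 3 ⇒ p = 3/11, and the value is (8)·(3/11) − 4 = -20/11.
For Firm B: with q = P(Fight), equating Expand's and Cut's payoffs gives 8q − 4 = −3q − 1 ⇒ q = 3/11.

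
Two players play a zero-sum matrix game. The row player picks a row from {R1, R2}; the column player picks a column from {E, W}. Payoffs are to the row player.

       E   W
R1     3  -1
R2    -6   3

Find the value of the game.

Row minima: R1 → -1, R2 → -6; maximin = -1.
Column maxima: E → 3, W → 3; minimax = 3.
-1 ≠ 3, so there is no saddle point; optimal play is mixed.
Let the row player play R1 with probability p. Expected payoff against E: 3p + (-6)(1−p) = 9p − 6; against W: (-1)p + 3(1−p) = −4p + 3.
Setting these equal: 9p − 6 = −4p + 3 ⇒ 13p = 9 ⇒ p = 9/13, and the value is (9)·(9/13) − 6 = 3/13.
For the column player: with q = P(E), equating R1's and R2's payoffs gives 4q − 1 = −9q + 3 ⇒ q = 4/13.

3/13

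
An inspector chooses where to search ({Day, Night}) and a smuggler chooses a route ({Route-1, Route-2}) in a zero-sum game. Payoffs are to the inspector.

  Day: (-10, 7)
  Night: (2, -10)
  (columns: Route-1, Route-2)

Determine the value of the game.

Row minima: Day → -10, Night → -10; maximin = -10.
Column maxima: Route-1 → 2, Route-2 → 7; minimax = 2.
-10 ≠ 2, so there is no saddle point; optimal play is mixed.
Let the inspector play Day with probability p. Expected payoff against Route-1: (-10)p + 2(1−p) = −12p + 2; against Route-2: 7p + (-10)(1−p) = 17p − 10.
Setting these equal: −12p + 2 = 17p − 10 ⇒ −29p = -12 ⇒ p = 12/29, and the value is (-12)·(12/29) + 2 = -86/29.
For the smuggler: with q = P(Route-1), equating Day's and Night's payoffs gives −17q + 7 = 12q − 10 ⇒ q = 17/29.

-86/29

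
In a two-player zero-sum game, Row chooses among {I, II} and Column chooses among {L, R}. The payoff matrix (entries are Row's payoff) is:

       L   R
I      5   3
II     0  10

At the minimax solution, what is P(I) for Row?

5/6

Row minima: I → 3, II → 0; maximin = 3.
Column maxima: L → 5, R → 10; minimax = 5.
3 ≠ 5, so there is no saddle point; optimal play is mixed.
Let Row play I with probability p. Expected payoff against L: 5p + 0(1−p) = 5p; against R: 3p + 10(1−p) = −7p + 10.
Setting these equal: 5p = −7p + 10 ⇒ 12p = 10 ⇒ p = 5/6, and the value is (5)·(5/6) = 25/6.
For Column: with q = P(L), equating I's and II's payoffs gives 2q + 3 = −10q + 10 ⇒ q = 7/12.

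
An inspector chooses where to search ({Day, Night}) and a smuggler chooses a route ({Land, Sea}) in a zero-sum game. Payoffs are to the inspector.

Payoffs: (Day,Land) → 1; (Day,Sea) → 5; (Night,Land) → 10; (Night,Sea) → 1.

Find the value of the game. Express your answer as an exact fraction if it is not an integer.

Row minima: Day → 1, Night → 1; maximin = 1.
Column maxima: Land → 10, Sea → 5; minimax = 5.
1 ≠ 5, so there is no saddle point; optimal play is mixed.
Let the inspector play Day with probability p. Expected payoff against Land: 1p + 10(1−p) = −9p + 10; against Sea: 5p + 1(1−p) = 4p + 1.
Setting these equal: −9p + 10 = 4p + 1 ⇒ −13p = -9 ⇒ p = 9/13, and the value is (-9)·(9/13) + 10 = 49/13.
For the smuggler: with q = P(Land), equating Day's and Night's payoffs gives −4q + 5 = 9q + 1 ⇒ q = 4/13.

49/13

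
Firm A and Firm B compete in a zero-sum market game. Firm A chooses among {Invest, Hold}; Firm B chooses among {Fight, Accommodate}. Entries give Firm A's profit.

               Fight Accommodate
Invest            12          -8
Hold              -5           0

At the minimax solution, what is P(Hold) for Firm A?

Row minima: Invest → -8, Hold → -5; maximin = -5.
Column maxima: Fight → 12, Accommodate → 0; minimax = 0.
-5 ≠ 0, so there is no saddle point; optimal play is mixed.
Let Firm A play Invest with probability p. Expected payoff against Fight: 12p + (-5)(1−p) = 17p − 5; against Accommodate: (-8)p + 0(1−p) = −8p.
Setting these equal: 17p − 5 = −8p ⇒ 25p = 5 ⇒ p = 1/5, and the value is (17)·(1/5) − 5 = -8/5.
For Firm B: with q = P(Fight), equating Invest's and Hold's payoffs gives 20q − 8 = −5q ⇒ q = 8/25.

4/5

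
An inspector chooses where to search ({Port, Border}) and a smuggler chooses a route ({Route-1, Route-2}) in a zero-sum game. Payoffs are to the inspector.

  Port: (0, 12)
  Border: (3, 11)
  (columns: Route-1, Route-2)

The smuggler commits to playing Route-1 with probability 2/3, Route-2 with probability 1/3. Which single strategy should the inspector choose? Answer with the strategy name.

Border

Expected payoff of Port: (2/3)·0 + (1/3)·12 = 4.
Expected payoff of Border: (2/3)·3 + (1/3)·11 = 17/3.
The largest is 17/3, so the inspector's best response is Border.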